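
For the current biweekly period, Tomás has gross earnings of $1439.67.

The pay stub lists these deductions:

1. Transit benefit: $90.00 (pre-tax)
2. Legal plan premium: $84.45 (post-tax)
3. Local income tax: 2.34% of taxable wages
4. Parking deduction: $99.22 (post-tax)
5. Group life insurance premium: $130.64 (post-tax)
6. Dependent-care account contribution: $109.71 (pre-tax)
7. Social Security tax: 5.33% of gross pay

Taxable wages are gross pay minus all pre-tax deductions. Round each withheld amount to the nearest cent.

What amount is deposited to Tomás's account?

$819.90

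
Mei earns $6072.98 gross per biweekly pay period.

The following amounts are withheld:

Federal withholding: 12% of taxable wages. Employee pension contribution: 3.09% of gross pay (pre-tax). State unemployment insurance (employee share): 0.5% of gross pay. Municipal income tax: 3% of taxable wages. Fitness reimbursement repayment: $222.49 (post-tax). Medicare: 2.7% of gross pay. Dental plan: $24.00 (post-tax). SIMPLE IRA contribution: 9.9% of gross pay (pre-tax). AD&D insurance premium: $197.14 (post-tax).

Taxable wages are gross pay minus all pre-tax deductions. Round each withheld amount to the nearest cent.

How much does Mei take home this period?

SIMPLE IRA contribution: $6072.98 × 0.099 = $601.23
Employee pension contribution: $6072.98 × 0.0309 = $187.66
Pre-tax total = $601.23 + $187.66 = $788.89
Taxable wages = $6072.98 − $788.89 = $5284.09
Municipal income tax: $5284.09 × 0.03 = $158.52
Federal withholding: $5284.09 × 0.12 = $634.09
Medicare: $6072.98 × 0.027 = $163.97
State unemployment insurance (employee share): $6072.98 × 0.005 = $30.36
AD&D insurance premium: $197.14
Dental plan: $24.00
Fitness reimbursement repayment: $222.49
Total deductions = $601.23 + $187.66 + $158.52 + $634.09 + $163.97 + $30.36 + $197.14 + $24.00 + $222.49 = $2219.46
Net pay = $6072.98 − $2219.46 = $3853.52

$3853.52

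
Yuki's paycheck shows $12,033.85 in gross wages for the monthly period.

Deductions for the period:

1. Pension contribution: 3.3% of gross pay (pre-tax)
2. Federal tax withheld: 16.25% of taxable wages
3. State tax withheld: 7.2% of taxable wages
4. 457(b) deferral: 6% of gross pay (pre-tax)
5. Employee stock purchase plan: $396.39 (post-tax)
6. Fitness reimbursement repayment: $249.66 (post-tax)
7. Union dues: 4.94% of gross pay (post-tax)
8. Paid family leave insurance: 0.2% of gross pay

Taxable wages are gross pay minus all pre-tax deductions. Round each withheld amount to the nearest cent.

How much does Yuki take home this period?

$7,090.61

457(b) deferral: $12,033.85 × 0.06 = $722.03
Pension contribution: $12,033.85 × 0.033 = $397.12
Pre-tax total = $722.03 + $397.12 = $1,119.15
Taxable wages = $12,033.85 − $1,119.15 = $10,914.70
State tax withheld: $10,914.70 × 0.072 = $785.86
Federal tax withheld: $10,914.70 × 0.1625 = $1,773.64
Paid family leave insurance: $12,033.85 × 0.002 = $24.07
Fitness reimbursement repayment: $249.66
Union dues: $12,033.85 × 0.0494 = $594.47
Employee stock purchase plan: $396.39
Total deductions = $722.03 + $397.12 + $785.86 + $1,773.64 + $24.07 + $249.66 + $594.47 + $396.39 = $4,943.24
Net pay = $12,033.85 − $4,943.24 = $7,090.61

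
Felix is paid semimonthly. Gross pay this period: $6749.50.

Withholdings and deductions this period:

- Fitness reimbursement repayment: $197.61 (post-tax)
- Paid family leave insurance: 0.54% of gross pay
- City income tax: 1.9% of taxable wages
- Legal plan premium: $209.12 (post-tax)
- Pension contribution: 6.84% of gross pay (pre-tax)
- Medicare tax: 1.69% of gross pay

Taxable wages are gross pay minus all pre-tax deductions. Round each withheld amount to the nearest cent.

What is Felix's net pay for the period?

$5611.11

Pension contribution: $6749.50 × 0.0684 = $461.67
Taxable wages = $6749.50 − $461.67 = $6287.83
City income tax: $6287.83 × 0.019 = $119.47
Paid family leave insurance: $6749.50 × 0.0054 = $36.45
Medicare tax: $6749.50 × 0.0169 = $114.07
Fitness reimbursement repayment: $197.61
Legal plan premium: $209.12
Total deductions = $461.67 + $119.47 + $36.45 + $114.07 + $197.61 + $209.12 = $1138.39
Net pay = $6749.50 − $1138.39 = $5611.11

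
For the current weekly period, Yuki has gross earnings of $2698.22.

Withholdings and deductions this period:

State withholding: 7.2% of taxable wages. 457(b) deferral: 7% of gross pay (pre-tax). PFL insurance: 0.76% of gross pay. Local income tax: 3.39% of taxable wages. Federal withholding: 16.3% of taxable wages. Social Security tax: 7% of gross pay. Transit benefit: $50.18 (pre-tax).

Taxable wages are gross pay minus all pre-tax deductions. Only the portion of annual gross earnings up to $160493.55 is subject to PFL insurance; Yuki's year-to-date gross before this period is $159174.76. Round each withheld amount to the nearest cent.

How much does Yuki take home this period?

$1598.99

457(b) deferral: $2698.22 × 0.07 = $188.88
Transit benefit: $50.18
Pre-tax total = $188.88 + $50.18 = $239.06
Taxable wages = $2698.22 − $239.06 = $2459.16
Local income tax: $2459.16 × 0.0339 = $83.37
Federal withholding: $2459.16 × 0.163 = $400.84
State withholding: $2459.16 × 0.072 = $177.06
Social Security tax: $2698.22 × 0.07 = $188.88
PFL insurance: only $160493.55 − $159174.76 = $1318.79 of this check is subject → $1318.79 × 0.0076 = $10.02
Total deductions = $188.88 + $50.18 + $83.37 + $400.84 + $177.06 + $188.88 + $10.02 = $1099.23
Net pay = $2698.22 − $1099.23 = $1598.99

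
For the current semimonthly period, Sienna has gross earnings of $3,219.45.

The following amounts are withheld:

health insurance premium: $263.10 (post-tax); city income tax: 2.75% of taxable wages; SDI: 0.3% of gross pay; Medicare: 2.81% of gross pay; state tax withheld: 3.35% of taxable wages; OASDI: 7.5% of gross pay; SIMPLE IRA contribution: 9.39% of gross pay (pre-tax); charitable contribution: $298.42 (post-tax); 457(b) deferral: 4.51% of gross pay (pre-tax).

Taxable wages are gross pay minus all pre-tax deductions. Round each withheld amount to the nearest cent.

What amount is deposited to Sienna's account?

457(b) deferral: $3,219.45 × 0.0451 = $145.20
SIMPLE IRA contribution: $3,219.45 × 0.0939 = $302.31
Pre-tax total = $145.20 + $302.31 = $447.51
Taxable wages = $3,219.45 − $447.51 = $2,771.94
State tax withheld: $2,771.94 × 0.0335 = $92.86
City income tax: $2,771.94 × 0.0275 = $76.23
Medicare: $3,219.45 × 0.0281 = $90.47
OASDI: $3,219.45 × 0.075 = $241.46
SDI: $3,219.45 × 0.003 = $9.66
Charitable contribution: $298.42
Health insurance premium: $263.10
Total deductions = $145.20 + $302.31 + $92.86 + $76.23 + $90.47 + $241.46 + $9.66 + $298.42 + $263.10 = $1,519.71
Net pay = $3,219.45 − $1,519.71 = $1,699.74

$1,699.74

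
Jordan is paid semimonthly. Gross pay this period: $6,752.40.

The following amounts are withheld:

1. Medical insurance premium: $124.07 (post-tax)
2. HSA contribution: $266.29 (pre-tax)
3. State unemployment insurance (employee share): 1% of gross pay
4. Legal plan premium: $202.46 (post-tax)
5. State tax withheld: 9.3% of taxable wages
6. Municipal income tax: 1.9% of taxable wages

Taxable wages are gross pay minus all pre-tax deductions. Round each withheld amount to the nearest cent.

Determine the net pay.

HSA contribution: $266.29
Taxable wages = $6,752.40 − $266.29 = $6,486.11
State tax withheld: $6,486.11 × 0.093 = $603.21
Municipal income tax: $6,486.11 × 0.019 = $123.24
State unemployment insurance (employee share): $6,752.40 × 0.01 = $67.52
Legal plan premium: $202.46
Medical insurance premium: $124.07
Total deductions = $266.29 + $603.21 + $123.24 + $67.52 + $202.46 + $124.07 = $1,386.79
Net pay = $6,752.40 − $1,386.79 = $5,365.61

$5,365.61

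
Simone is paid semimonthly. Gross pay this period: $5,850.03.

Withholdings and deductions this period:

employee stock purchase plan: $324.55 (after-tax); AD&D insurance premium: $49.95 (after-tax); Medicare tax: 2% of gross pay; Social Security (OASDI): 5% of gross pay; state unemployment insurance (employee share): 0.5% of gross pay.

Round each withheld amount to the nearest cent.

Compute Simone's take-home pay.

Medicare tax: $5,850.03 × 0.02 = $117.00
Social Security (OASDI): $5,850.03 × 0.05 = $292.50
State unemployment insurance (employee share): $5,850.03 × 0.005 = $29.25
AD&D insurance premium: $49.95
Employee stock purchase plan: $324.55
Total deductions = $117.00 + $292.50 + $29.25 + $49.95 + $324.55 = $813.25
Net pay = $5,850.03 − $813.25 = $5,036.78

$5,036.78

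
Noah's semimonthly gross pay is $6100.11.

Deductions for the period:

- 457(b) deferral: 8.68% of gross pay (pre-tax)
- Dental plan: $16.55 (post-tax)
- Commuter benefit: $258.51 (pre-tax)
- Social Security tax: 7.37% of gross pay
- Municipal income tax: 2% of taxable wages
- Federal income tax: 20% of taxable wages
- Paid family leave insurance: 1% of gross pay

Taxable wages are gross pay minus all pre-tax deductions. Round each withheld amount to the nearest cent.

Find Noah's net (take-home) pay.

Commuter benefit: $258.51
457(b) deferral: $6100.11 × 0.0868 = $529.49
Pre-tax total = $258.51 + $529.49 = $788.00
Taxable wages = $6100.11 − $788.00 = $5312.11
Municipal income tax: $5312.11 × 0.02 = $106.24
Federal income tax: $5312.11 × 0.2 = $1062.42
Social Security tax: $6100.11 × 0.0737 = $449.58
Paid family leave insurance: $6100.11 × 0.01 = $61.00
Dental plan: $16.55
Total deductions = $258.51 + $529.49 + $106.24 + $1062.42 + $449.58 + $61.00 + $16.55 = $2483.79
Net pay = $6100.11 − $2483.79 = $3616.32

$3616.32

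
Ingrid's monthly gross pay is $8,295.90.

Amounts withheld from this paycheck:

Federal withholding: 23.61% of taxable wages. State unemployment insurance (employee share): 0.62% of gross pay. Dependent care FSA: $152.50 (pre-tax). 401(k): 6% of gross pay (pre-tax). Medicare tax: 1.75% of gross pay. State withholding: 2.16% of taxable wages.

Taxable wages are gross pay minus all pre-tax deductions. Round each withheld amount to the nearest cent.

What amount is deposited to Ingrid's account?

$5,478.75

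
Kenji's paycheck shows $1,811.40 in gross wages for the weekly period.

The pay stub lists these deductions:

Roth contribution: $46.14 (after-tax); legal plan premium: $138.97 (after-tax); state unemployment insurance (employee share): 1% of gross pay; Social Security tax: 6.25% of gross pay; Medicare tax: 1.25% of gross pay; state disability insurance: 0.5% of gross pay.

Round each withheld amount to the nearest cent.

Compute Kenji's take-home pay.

$1,463.27

State unemployment insurance (employee share): $1,811.40 × 0.01 = $18.11
Social Security tax: $1,811.40 × 0.0625 = $113.21
State disability insurance: $1,811.40 × 0.005 = $9.06
Medicare tax: $1,811.40 × 0.0125 = $22.64
Roth contribution: $46.14
Legal plan premium: $138.97
Total deductions = $18.11 + $113.21 + $9.06 + $22.64 + $46.14 + $138.97 = $348.13
Net pay = $1,811.40 − $348.13 = $1,463.27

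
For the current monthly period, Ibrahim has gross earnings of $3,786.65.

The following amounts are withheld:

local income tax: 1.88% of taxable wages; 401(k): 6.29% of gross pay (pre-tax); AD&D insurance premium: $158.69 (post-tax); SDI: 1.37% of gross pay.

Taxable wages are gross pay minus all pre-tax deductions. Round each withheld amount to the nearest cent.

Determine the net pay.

$3,271.19

401(k): $3,786.65 × 0.0629 = $238.18
Taxable wages = $3,786.65 − $238.18 = $3,548.47
Local income tax: $3,548.47 × 0.0188 = $66.71
SDI: $3,786.65 × 0.0137 = $51.88
AD&D insurance premium: $158.69
Total deductions = $238.18 + $66.71 + $51.88 + $158.69 = $515.46
Net pay = $3,786.65 − $515.46 = $3,271.19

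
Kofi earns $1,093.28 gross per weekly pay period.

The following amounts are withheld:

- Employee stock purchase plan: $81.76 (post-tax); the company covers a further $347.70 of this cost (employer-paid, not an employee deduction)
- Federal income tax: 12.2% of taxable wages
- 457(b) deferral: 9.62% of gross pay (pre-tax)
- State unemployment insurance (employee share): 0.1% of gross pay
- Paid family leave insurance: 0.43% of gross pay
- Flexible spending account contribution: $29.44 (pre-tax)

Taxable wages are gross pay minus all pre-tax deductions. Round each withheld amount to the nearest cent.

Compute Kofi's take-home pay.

$754.16

Flexible spending account contribution: $29.44
457(b) deferral: $1,093.28 × 0.0962 = $105.17
Pre-tax total = $29.44 + $105.17 = $134.61
Taxable wages = $1,093.28 − $134.61 = $958.67
Federal income tax: $958.67 × 0.122 = $116.96
State unemployment insurance (employee share): $1,093.28 × 0.001 = $1.09
Paid family leave insurance: $1,093.28 × 0.0043 = $4.70
Employee stock purchase plan: $81.76
(Employer's $347.70 toward employee stock purchase plan is not withheld from the employee.)
Total deductions = $29.44 + $105.17 + $116.96 + $1.09 + $4.70 + $81.76 = $339.12
Net pay = $1,093.28 − $339.12 = $754.16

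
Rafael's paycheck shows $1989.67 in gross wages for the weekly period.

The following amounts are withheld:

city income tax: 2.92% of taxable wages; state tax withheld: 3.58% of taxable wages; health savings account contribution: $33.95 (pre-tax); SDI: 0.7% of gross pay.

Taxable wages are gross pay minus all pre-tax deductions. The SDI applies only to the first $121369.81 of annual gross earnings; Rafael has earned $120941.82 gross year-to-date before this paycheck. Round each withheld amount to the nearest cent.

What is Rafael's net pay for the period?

$1825.60

Health savings account contribution: $33.95
Taxable wages = $1989.67 − $33.95 = $1955.72
City income tax: $1955.72 × 0.0292 = $57.11
State tax withheld: $1955.72 × 0.0358 = $70.01
SDI: only $121369.81 − $120941.82 = $427.99 of this check is subject → $427.99 × 0.007 = $3.00
Total deductions = $33.95 + $57.11 + $70.01 + $3.00 = $164.07
Net pay = $1989.67 − $164.07 = $1825.60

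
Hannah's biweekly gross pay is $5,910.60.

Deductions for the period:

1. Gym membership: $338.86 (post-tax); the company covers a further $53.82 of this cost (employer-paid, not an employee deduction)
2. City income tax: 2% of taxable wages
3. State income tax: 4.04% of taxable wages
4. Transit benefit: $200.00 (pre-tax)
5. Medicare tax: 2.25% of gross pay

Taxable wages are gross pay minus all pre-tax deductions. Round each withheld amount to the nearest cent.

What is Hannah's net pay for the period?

Transit benefit: $200.00
Taxable wages = $5,910.60 − $200.00 = $5,710.60
City income tax: $5,710.60 × 0.02 = $114.21
State income tax: $5,710.60 × 0.0404 = $230.71
Medicare tax: $5,910.60 × 0.0225 = $132.99
Gym membership: $338.86
(Employer's $53.82 toward gym membership is not withheld from the employee.)
Total deductions = $200.00 + $114.21 + $230.71 + $132.99 + $338.86 = $1,016.77
Net pay = $5,910.60 − $1,016.77 = $4,893.83

$4,893.83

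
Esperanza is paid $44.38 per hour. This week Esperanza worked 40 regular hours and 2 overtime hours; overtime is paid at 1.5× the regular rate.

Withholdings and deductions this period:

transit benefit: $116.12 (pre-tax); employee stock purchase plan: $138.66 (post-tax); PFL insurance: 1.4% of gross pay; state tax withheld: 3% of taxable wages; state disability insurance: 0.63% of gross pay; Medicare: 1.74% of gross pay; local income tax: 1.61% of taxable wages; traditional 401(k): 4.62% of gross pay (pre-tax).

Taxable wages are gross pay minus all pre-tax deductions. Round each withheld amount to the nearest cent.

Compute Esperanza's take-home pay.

$1,414.88

Regular pay: 40 × $44.38 = $1,775.20
Overtime pay: 2 × $44.38 × 1.5 = $133.14
Gross pay = $1,775.20 + $133.14 = $1,908.34
Traditional 401(k): $1,908.34 × 0.0462 = $88.17
Transit benefit: $116.12
Pre-tax total = $88.17 + $116.12 = $204.29
Taxable wages = $1,908.34 − $204.29 = $1,704.05
Local income tax: $1,704.05 × 0.0161 = $27.44
State tax withheld: $1,704.05 × 0.03 = $51.12
PFL insurance: $1,908.34 × 0.014 = $26.72
Medicare: $1,908.34 × 0.0174 = $33.21
State disability insurance: $1,908.34 × 0.0063 = $12.02
Employee stock purchase plan: $138.66
Total deductions = $88.17 + $116.12 + $27.44 + $51.12 + $26.72 + $33.21 + $12.02 + $138.66 = $493.46
Net pay = $1,908.34 − $493.46 = $1,414.88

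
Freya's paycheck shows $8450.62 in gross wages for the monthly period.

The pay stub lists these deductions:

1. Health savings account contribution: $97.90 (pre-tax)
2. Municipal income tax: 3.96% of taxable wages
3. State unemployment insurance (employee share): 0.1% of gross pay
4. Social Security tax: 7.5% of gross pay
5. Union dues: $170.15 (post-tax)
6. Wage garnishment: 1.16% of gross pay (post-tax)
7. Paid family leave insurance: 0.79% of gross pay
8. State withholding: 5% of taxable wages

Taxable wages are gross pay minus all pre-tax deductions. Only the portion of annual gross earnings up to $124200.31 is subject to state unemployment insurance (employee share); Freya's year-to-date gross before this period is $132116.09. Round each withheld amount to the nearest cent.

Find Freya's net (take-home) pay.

$6635.57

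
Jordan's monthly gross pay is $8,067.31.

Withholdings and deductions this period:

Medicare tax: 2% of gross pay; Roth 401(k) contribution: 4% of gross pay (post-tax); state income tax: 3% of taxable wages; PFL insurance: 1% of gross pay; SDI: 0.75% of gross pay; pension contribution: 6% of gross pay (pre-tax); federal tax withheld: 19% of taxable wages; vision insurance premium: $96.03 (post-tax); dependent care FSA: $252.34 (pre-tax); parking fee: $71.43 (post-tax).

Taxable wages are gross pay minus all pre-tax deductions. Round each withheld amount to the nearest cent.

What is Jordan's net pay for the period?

Dependent care FSA: $252.34
Pension contribution: $8,067.31 × 0.06 = $484.04
Pre-tax total = $252.34 + $484.04 = $736.38
Taxable wages = $8,067.31 − $736.38 = $7,330.93
State income tax: $7,330.93 × 0.03 = $219.93
Federal tax withheld: $7,330.93 × 0.19 = $1,392.88
Medicare tax: $8,067.31 × 0.02 = $161.35
SDI: $8,067.31 × 0.0075 = $60.50
PFL insurance: $8,067.31 × 0.01 = $80.67
Parking fee: $71.43
Roth 401(k) contribution: $8,067.31 × 0.04 = $322.69
Vision insurance premium: $96.03
Total deductions = $252.34 + $484.04 + $219.93 + $1,392.88 + $161.35 + $60.50 + $80.67 + $71.43 + $322.69 + $96.03 = $3,141.86
Net pay = $8,067.31 − $3,141.86 = $4,925.45

$4,925.45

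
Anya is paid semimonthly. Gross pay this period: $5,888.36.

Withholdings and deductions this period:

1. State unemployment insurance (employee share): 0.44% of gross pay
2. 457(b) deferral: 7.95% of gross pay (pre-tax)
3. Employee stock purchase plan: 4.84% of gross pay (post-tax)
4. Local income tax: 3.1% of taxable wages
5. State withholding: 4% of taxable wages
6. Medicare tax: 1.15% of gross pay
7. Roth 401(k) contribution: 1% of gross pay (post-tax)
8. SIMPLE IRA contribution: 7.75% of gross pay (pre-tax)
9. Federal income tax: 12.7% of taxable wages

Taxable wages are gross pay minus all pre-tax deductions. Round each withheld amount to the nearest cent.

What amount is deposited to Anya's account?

$3,543.53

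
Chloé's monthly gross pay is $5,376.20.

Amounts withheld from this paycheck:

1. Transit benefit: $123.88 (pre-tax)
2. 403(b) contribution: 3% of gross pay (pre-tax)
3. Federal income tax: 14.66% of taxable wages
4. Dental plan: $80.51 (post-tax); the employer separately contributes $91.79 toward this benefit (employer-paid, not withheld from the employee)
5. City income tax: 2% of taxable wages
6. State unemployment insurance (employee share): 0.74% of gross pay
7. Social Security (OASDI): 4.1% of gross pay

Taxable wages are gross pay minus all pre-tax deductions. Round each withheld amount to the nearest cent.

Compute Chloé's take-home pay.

$3,902.16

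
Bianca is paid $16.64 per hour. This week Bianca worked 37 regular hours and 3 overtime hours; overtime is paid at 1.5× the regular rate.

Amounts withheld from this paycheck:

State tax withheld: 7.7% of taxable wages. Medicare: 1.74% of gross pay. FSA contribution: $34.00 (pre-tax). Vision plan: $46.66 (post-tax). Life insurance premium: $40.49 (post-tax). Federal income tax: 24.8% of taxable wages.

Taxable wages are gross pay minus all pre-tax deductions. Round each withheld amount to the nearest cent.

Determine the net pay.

Regular pay: 37 × $16.64 = $615.68
Overtime pay: 3 × $16.64 × 1.5 = $74.88
Gross pay = $615.68 + $74.88 = $690.56
FSA contribution: $34.00
Taxable wages = $690.56 − $34.00 = $656.56
Federal income tax: $656.56 × 0.248 = $162.83
State tax withheld: $656.56 × 0.077 = $50.56
Medicare: $690.56 × 0.0174 = $12.02
Life insurance premium: $40.49
Vision plan: $46.66
Total deductions = $34.00 + $162.83 + $50.56 + $12.02 + $40.49 + $46.66 = $346.56
Net pay = $690.56 − $346.56 = $344.00

$344.00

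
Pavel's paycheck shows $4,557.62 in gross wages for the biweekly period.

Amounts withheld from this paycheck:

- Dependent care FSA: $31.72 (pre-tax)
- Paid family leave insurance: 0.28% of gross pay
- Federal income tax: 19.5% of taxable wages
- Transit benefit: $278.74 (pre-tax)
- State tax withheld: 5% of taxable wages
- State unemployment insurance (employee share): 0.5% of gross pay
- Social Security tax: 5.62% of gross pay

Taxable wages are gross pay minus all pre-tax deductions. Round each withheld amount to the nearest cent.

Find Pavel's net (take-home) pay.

$2,914.91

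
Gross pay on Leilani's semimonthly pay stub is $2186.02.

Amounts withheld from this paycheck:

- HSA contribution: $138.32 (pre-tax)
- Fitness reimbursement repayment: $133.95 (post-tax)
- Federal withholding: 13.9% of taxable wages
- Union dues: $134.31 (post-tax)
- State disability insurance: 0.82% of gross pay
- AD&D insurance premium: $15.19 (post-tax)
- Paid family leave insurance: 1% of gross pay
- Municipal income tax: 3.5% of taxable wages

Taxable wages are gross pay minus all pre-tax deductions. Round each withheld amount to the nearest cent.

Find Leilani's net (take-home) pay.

$1368.16

HSA contribution: $138.32
Taxable wages = $2186.02 − $138.32 = $2047.70
Federal withholding: $2047.70 × 0.139 = $284.63
Municipal income tax: $2047.70 × 0.035 = $71.67
State disability insurance: $2186.02 × 0.0082 = $17.93
Paid family leave insurance: $2186.02 × 0.01 = $21.86
Union dues: $134.31
AD&D insurance premium: $15.19
Fitness reimbursement repayment: $133.95
Total deductions = $138.32 + $284.63 + $71.67 + $17.93 + $21.86 + $134.31 + $15.19 + $133.95 = $817.86
Net pay = $2186.02 − $817.86 = $1368.16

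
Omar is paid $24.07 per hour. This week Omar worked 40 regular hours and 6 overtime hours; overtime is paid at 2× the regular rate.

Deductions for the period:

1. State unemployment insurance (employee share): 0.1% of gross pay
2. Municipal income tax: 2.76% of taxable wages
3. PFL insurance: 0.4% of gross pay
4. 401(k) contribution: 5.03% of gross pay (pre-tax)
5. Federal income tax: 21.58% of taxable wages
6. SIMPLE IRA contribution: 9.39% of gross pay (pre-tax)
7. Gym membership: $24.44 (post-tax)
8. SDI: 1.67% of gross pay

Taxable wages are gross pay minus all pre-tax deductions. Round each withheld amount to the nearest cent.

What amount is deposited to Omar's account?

$758.84

Regular pay: 40 × $24.07 = $962.80
Overtime pay: 6 × $24.07 × 2 = $288.84
Gross pay = $962.80 + $288.84 = $1,251.64
SIMPLE IRA contribution: $1,251.64 × 0.0939 = $117.53
401(k) contribution: $1,251.64 × 0.0503 = $62.96
Pre-tax total = $117.53 + $62.96 = $180.49
Taxable wages = $1,251.64 − $180.49 = $1,071.15
Municipal income tax: $1,071.15 × 0.0276 = $29.56
Federal income tax: $1,071.15 × 0.2158 = $231.15
State unemployment insurance (employee share): $1,251.64 × 0.001 = $1.25
SDI: $1,251.64 × 0.0167 = $20.90
PFL insurance: $1,251.64 × 0.004 = $5.01
Gym membership: $24.44
Total deductions = $117.53 + $62.96 + $29.56 + $231.15 + $1.25 + $20.90 + $5.01 + $24.44 = $492.80
Net pay = $1,251.64 − $492.80 = $758.84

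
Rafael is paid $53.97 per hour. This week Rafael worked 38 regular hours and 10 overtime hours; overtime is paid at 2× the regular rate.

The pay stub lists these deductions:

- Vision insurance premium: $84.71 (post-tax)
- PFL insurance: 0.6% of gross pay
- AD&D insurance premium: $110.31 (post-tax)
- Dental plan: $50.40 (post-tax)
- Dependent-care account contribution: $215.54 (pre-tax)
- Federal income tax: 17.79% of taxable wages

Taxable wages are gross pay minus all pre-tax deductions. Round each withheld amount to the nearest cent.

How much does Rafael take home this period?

$2131.99

Regular pay: 38 × $53.97 = $2050.86
Overtime pay: 10 × $53.97 × 2 = $1079.40
Gross pay = $2050.86 + $1079.40 = $3130.26
Dependent-care account contribution: $215.54
Taxable wages = $3130.26 − $215.54 = $2914.72
Federal income tax: $2914.72 × 0.1779 = $518.53
PFL insurance: $3130.26 × 0.006 = $18.78
Vision insurance premium: $84.71
AD&D insurance premium: $110.31
Dental plan: $50.40
Total deductions = $215.54 + $518.53 + $18.78 + $84.71 + $110.31 + $50.40 = $998.27
Net pay = $3130.26 − $998.27 = $2131.99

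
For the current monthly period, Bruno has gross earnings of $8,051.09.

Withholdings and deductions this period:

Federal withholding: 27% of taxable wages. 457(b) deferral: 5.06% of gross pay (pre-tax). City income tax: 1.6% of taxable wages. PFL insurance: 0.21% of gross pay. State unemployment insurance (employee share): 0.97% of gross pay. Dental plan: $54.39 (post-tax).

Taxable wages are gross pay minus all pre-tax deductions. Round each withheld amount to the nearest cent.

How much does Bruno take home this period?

$5,308.20

457(b) deferral: $8,051.09 × 0.0506 = $407.39
Taxable wages = $8,051.09 − $407.39 = $7,643.70
Federal withholding: $7,643.70 × 0.27 = $2,063.80
City income tax: $7,643.70 × 0.016 = $122.30
State unemployment insurance (employee share): $8,051.09 × 0.0097 = $78.10
PFL insurance: $8,051.09 × 0.0021 = $16.91
Dental plan: $54.39
Total deductions = $407.39 + $2,063.80 + $122.30 + $78.10 + $16.91 + $54.39 = $2,742.89
Net pay = $8,051.09 − $2,742.89 = $5,308.20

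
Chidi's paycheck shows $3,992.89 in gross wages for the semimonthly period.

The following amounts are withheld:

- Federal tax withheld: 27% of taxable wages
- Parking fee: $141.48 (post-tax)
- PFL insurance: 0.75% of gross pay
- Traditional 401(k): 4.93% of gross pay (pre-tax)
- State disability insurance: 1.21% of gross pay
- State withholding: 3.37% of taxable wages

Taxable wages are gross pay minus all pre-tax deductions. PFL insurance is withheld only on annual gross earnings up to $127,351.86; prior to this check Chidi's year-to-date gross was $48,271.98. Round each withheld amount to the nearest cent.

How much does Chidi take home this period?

$2,423.44

Traditional 401(k): $3,992.89 × 0.0493 = $196.85
Taxable wages = $3,992.89 − $196.85 = $3,796.04
Federal tax withheld: $3,796.04 × 0.27 = $1,024.93
State withholding: $3,796.04 × 0.0337 = $127.93
PFL insurance: cap not yet reached, full $3,992.89 is subject → $3,992.89 × 0.0075 = $29.95
State disability insurance: $3,992.89 × 0.0121 = $48.31
Parking fee: $141.48
Total deductions = $196.85 + $1,024.93 + $127.93 + $29.95 + $48.31 + $141.48 = $1,569.45
Net pay = $3,992.89 − $1,569.45 = $2,423.44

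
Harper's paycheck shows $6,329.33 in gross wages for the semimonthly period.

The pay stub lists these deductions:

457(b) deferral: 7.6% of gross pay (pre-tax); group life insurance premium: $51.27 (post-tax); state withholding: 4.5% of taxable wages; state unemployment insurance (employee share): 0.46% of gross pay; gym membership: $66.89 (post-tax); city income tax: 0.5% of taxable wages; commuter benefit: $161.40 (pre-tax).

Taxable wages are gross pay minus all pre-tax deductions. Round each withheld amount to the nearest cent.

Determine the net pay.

457(b) deferral: $6,329.33 × 0.076 = $481.03
Commuter benefit: $161.40
Pre-tax total = $481.03 + $161.40 = $642.43
Taxable wages = $6,329.33 − $642.43 = $5,686.90
City income tax: $5,686.90 × 0.005 = $28.43
State withholding: $5,686.90 × 0.045 = $255.91
State unemployment insurance (employee share): $6,329.33 × 0.0046 = $29.11
Group life insurance premium: $51.27
Gym membership: $66.89
Total deductions = $481.03 + $161.40 + $28.43 + $255.91 + $29.11 + $51.27 + $66.89 = $1,074.04
Net pay = $6,329.33 − $1,074.04 = $5,255.29

$5,255.29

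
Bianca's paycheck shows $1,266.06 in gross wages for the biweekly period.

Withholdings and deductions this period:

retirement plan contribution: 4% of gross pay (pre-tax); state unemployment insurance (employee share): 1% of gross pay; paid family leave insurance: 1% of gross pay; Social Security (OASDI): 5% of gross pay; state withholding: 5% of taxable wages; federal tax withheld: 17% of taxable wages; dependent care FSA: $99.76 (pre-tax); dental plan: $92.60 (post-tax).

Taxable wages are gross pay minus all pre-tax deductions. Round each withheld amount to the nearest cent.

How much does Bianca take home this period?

$689.00

Retirement plan contribution: $1,266.06 × 0.04 = $50.64
Dependent care FSA: $99.76
Pre-tax total = $50.64 + $99.76 = $150.40
Taxable wages = $1,266.06 − $150.40 = $1,115.66
State withholding: $1,115.66 × 0.05 = $55.78
Federal tax withheld: $1,115.66 × 0.17 = $189.66
State unemployment insurance (employee share): $1,266.06 × 0.01 = $12.66
Paid family leave insurance: $1,266.06 × 0.01 = $12.66
Social Security (OASDI): $1,266.06 × 0.05 = $63.30
Dental plan: $92.60
Total deductions = $50.64 + $99.76 + $55.78 + $189.66 + $12.66 + $12.66 + $63.30 + $92.60 = $577.06
Net pay = $1,266.06 − $577.06 = $689.00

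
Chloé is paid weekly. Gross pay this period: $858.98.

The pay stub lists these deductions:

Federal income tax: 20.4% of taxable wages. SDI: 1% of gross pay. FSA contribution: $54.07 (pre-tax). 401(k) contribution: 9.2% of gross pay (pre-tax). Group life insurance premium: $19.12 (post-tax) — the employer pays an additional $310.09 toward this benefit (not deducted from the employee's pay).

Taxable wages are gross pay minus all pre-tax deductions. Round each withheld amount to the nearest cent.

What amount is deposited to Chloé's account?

FSA contribution: $54.07
401(k) contribution: $858.98 × 0.092 = $79.03
Pre-tax total = $54.07 + $79.03 = $133.10
Taxable wages = $858.98 − $133.10 = $725.88
Federal income tax: $725.88 × 0.204 = $148.08
SDI: $858.98 × 0.01 = $8.59
Group life insurance premium: $19.12
(Employer's $310.09 toward group life insurance premium is not withheld from the employee.)
Total deductions = $54.07 + $79.03 + $148.08 + $8.59 + $19.12 = $308.89
Net pay = $858.98 − $308.89 = $550.09

$550.09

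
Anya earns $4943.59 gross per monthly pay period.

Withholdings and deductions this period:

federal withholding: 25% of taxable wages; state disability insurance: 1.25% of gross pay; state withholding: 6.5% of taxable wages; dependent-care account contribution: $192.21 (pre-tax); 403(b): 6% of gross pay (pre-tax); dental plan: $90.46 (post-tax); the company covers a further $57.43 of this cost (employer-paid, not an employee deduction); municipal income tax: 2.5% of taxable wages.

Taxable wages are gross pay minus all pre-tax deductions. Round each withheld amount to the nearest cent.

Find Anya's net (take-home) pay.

Dependent-care account contribution: $192.21
403(b): $4943.59 × 0.06 = $296.62
Pre-tax total = $192.21 + $296.62 = $488.83
Taxable wages = $4943.59 − $488.83 = $4454.76
Federal withholding: $4454.76 × 0.25 = $1113.69
Municipal income tax: $4454.76 × 0.025 = $111.37
State withholding: $4454.76 × 0.065 = $289.56
State disability insurance: $4943.59 × 0.0125 = $61.79
Dental plan: $90.46
(Employer's $57.43 toward dental plan is not withheld from the employee.)
Total deductions = $192.21 + $296.62 + $1113.69 + $111.37 + $289.56 + $61.79 + $90.46 = $2155.70
Net pay = $4943.59 − $2155.70 = $2787.89

$2787.89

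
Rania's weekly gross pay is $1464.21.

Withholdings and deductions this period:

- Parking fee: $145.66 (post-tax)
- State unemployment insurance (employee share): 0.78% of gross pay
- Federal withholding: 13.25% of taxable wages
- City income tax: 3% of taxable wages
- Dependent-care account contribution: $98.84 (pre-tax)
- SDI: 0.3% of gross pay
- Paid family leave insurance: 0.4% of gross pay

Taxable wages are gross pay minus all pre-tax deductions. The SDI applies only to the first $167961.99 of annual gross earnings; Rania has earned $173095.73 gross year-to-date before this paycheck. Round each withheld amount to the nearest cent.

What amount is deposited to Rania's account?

$980.56

Dependent-care account contribution: $98.84
Taxable wages = $1464.21 − $98.84 = $1365.37
City income tax: $1365.37 × 0.03 = $40.96
Federal withholding: $1365.37 × 0.1325 = $180.91
Paid family leave insurance: $1464.21 × 0.004 = $5.86
State unemployment insurance (employee share): $1464.21 × 0.0078 = $11.42
SDI: annual cap $167961.99 already reached (YTD $173095.73), so $0.00
Parking fee: $145.66
Total deductions = $98.84 + $40.96 + $180.91 + $5.86 + $11.42 + $0.00 + $145.66 = $483.65
Net pay = $1464.21 − $483.65 = $980.56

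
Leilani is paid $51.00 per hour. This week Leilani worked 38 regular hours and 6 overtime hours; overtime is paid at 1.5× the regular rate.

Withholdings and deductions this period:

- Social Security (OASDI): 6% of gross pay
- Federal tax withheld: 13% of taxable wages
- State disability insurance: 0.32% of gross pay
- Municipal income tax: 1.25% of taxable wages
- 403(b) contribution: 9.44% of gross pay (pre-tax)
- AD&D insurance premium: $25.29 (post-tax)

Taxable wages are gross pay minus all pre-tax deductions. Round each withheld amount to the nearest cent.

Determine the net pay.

$1684.62

Regular pay: 38 × $51.00 = $1938.00
Overtime pay: 6 × $51.00 × 1.5 = $459.00
Gross pay = $1938.00 + $459.00 = $2397.00
403(b) contribution: $2397.00 × 0.0944 = $226.28
Taxable wages = $2397.00 − $226.28 = $2170.72
Municipal income tax: $2170.72 × 0.0125 = $27.13
Federal tax withheld: $2170.72 × 0.13 = $282.19
Social Security (OASDI): $2397.00 × 0.06 = $143.82
State disability insurance: $2397.00 × 0.0032 = $7.67
AD&D insurance premium: $25.29
Total deductions = $226.28 + $27.13 + $282.19 + $143.82 + $7.67 + $25.29 = $712.38
Net pay = $2397.00 − $712.38 = $1684.62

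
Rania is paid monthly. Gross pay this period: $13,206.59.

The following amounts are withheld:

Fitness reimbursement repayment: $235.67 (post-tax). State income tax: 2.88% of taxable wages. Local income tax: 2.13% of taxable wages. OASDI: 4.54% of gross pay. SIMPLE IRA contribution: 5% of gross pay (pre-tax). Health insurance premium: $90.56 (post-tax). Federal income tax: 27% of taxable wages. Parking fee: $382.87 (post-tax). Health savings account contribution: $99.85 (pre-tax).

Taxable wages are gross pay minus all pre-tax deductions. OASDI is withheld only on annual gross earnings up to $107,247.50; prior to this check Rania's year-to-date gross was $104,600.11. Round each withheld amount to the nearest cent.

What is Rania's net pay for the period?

SIMPLE IRA contribution: $13,206.59 × 0.05 = $660.33
Health savings account contribution: $99.85
Pre-tax total = $660.33 + $99.85 = $760.18
Taxable wages = $13,206.59 − $760.18 = $12,446.41
State income tax: $12,446.41 × 0.0288 = $358.46
Federal income tax: $12,446.41 × 0.27 = $3,360.53
Local income tax: $12,446.41 × 0.0213 = $265.11
OASDI: only $107,247.50 − $104,600.11 = $2,647.39 of this check is subject → $2,647.39 × 0.0454 = $120.19
Fitness reimbursement repayment: $235.67
Health insurance premium: $90.56
Parking fee: $382.87
Total deductions = $660.33 + $99.85 + $358.46 + $3,360.53 + $265.11 + $120.19 + $235.67 + $90.56 + $382.87 = $5,573.57
Net pay = $13,206.59 − $5,573.57 = $7,633.02

$7,633.02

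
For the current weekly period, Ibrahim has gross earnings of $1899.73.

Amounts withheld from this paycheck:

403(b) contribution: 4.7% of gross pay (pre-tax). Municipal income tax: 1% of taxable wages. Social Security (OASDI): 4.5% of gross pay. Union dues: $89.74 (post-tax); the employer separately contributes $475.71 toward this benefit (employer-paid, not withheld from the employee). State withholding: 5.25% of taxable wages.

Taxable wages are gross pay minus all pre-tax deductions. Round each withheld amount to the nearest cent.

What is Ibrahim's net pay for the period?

403(b) contribution: $1899.73 × 0.047 = $89.29
Taxable wages = $1899.73 − $89.29 = $1810.44
State withholding: $1810.44 × 0.0525 = $95.05
Municipal income tax: $1810.44 × 0.01 = $18.10
Social Security (OASDI): $1899.73 × 0.045 = $85.49
Union dues: $89.74
(Employer's $475.71 toward union dues is not withheld from the employee.)
Total deductions = $89.29 + $95.05 + $18.10 + $85.49 + $89.74 = $377.67
Net pay = $1899.73 − $377.67 = $1522.06

$1522.06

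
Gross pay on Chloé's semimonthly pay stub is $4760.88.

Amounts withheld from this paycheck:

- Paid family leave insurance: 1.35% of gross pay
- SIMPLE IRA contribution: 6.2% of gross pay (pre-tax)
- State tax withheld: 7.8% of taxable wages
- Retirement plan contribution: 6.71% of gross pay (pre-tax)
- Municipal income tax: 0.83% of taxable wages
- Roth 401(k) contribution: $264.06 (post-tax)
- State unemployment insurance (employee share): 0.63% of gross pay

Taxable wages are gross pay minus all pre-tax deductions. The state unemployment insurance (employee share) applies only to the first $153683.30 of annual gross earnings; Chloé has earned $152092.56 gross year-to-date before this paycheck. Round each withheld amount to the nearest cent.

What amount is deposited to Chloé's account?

Retirement plan contribution: $4760.88 × 0.0671 = $319.46
SIMPLE IRA contribution: $4760.88 × 0.062 = $295.17
Pre-tax total = $319.46 + $295.17 = $614.63
Taxable wages = $4760.88 − $614.63 = $4146.25
State tax withheld: $4146.25 × 0.078 = $323.41
Municipal income tax: $4146.25 × 0.0083 = $34.41
State unemployment insurance (employee share): only $153683.30 − $152092.56 = $1590.74 of this check is subject → $1590.74 × 0.0063 = $10.02
Paid family leave insurance: $4760.88 × 0.0135 = $64.27
Roth 401(k) contribution: $264.06
Total deductions = $319.46 + $295.17 + $323.41 + $34.41 + $10.02 + $64.27 + $264.06 = $1310.80
Net pay = $4760.88 − $1310.80 = $3450.08

$3450.08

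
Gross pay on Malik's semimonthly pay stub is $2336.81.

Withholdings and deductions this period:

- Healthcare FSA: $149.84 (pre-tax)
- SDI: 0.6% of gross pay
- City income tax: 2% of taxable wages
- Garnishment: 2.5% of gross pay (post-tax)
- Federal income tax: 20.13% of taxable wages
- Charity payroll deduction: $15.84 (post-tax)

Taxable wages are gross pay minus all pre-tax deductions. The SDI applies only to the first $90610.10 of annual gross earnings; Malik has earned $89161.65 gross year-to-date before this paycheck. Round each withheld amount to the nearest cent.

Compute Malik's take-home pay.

Healthcare FSA: $149.84
Taxable wages = $2336.81 − $149.84 = $2186.97
City income tax: $2186.97 × 0.02 = $43.74
Federal income tax: $2186.97 × 0.2013 = $440.24
SDI: only $90610.10 − $89161.65 = $1448.45 of this check is subject → $1448.45 × 0.006 = $8.69
Charity payroll deduction: $15.84
Garnishment: $2336.81 × 0.025 = $58.42
Total deductions = $149.84 + $43.74 + $440.24 + $8.69 + $15.84 + $58.42 = $716.77
Net pay = $2336.81 − $716.77 = $1620.04

$1620.04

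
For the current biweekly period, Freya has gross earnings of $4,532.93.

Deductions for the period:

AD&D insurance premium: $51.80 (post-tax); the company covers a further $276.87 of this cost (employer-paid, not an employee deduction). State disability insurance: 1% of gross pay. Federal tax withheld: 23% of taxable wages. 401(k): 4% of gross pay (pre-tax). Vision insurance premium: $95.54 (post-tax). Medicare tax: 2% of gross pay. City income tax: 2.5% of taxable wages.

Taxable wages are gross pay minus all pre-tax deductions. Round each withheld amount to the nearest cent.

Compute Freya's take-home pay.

401(k): $4,532.93 × 0.04 = $181.32
Taxable wages = $4,532.93 − $181.32 = $4,351.61
Federal tax withheld: $4,351.61 × 0.23 = $1,000.87
City income tax: $4,351.61 × 0.025 = $108.79
Medicare tax: $4,532.93 × 0.02 = $90.66
State disability insurance: $4,532.93 × 0.01 = $45.33
Vision insurance premium: $95.54
AD&D insurance premium: $51.80
(Employer's $276.87 toward AD&D insurance premium is not withheld from the employee.)
Total deductions = $181.32 + $1,000.87 + $108.79 + $90.66 + $45.33 + $95.54 + $51.80 = $1,574.31
Net pay = $4,532.93 − $1,574.31 = $2,958.62

$2,958.62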